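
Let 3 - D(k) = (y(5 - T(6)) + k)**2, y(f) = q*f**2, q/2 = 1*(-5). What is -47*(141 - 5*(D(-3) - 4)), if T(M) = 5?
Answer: -8977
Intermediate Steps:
q = -10 (q = 2*(1*(-5)) = 2*(-5) = -10)
y(f) = -10*f**2
D(k) = 3 - k**2 (D(k) = 3 - (-10*(5 - 1*5)**2 + k)**2 = 3 - (-10*(5 - 5)**2 + k)**2 = 3 - (-10*0**2 + k)**2 = 3 - (-10*0 + k)**2 = 3 - (0 + k)**2 = 3 - k**2)
-47*(141 - 5*(D(-3) - 4)) = -47*(141 - 5*((3 - 1*(-3)**2) - 4)) = -47*(141 - 5*((3 - 1*9) - 4)) = -47*(141 - 5*((3 - 9) - 4)) = -47*(141 - 5*(-6 - 4)) = -47*(141 - 5*(-10)) = -47*(141 + 50) = -47*191 = -8977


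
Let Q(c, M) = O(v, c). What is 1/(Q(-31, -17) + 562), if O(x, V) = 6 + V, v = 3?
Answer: 1/537 ≈ 0.0018622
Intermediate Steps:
Q(c, M) = 6 + c
1/(Q(-31, -17) + 562) = 1/((6 - 31) + 562) = 1/(-25 + 562) = 1/537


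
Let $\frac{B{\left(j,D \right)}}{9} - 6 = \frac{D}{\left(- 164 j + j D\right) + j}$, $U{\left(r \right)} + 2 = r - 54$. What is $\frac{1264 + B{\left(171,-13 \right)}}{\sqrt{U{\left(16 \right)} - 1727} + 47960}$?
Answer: $\frac{2402035725}{87406207946} - \frac{4407405 i \sqrt{1767}}{7691746299248} \approx 0.027481 - 2.4087 \cdot 10^{-5} i$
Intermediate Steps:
$U{\left(r \right)} = -56 + r$ ($U{\left(r \right)} = -2 + \left(r - 54\right) = -2 + \left(-54 + r\right) = -56 + r$)
$B{\left(j,D \right)} = 54 + \frac{9 D}{- 163 j + D j}$ ($B{\left(j,D \right)} = 54 + 9 \frac{D}{\left(- 164 j + j D\right) + j} = 54 + 9 \frac{D}{\left(- 164 j + D j\right) + j} = 54 + 9 \frac{D}{- 163 j + D j} = 54 + \frac{9 D}{- 163 j + D j}$)
$\frac{1264 + B{\left(171,-13 \right)}}{\sqrt{U{\left(16 \right)} - 1727} + 47960} = \frac{1264 + \frac{9 \left(-13 - 167238 + 6 \left(-13\right) 171\right)}{171 \left(-163 - 13\right)}}{\sqrt{\left(-56 + 16\right) - 1727} + 47960} = \frac{1264 + 9 \cdot \frac{1}{171} \frac{1}{-176} \left(-13 - 167238 - 13338\right)}{\sqrt{-40 - 1727} + 47960} = \frac{1264 + 9 \cdot \frac{1}{171} \left(- \frac{1}{176}\right) \left(-180589\right)}{\sqrt{-1767} + 47960} = \frac{1264 + \frac{180589}{3344}}{i \sqrt{1767} + 47960} = \frac{4407405}{3344 \left(47960 + i \sqrt{1767}\right)}$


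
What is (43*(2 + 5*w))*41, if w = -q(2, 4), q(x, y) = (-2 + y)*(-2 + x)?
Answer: 3526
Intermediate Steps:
q(x, y) = (-2 + x)*(-2 + y)
w = 0 (w = -(4 - 2*2 - 2*4 + 2*4) = -(4 - 4 - 8 + 8) = -1*0 = 0)
(43*(2 + 5*w))*41 = (43*(2 + 5*0))*41 = (43*(2 + 0))*41 = (43*2)*41 = 86*41 = 3526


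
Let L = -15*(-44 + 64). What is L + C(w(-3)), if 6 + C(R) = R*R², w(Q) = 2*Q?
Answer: -522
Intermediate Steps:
C(R) = -6 + R³ (C(R) = -6 + R*R² = -6 + R³)
L = -300 (L = -15*20 = -300)
L + C(w(-3)) = -300 + (-6 + (2*(-3))³) = -300 + (-6 + (-6)³) = -300 + (-6 - 216) = -300 - 222 = -522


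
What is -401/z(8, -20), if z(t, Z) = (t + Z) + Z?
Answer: 401/32 ≈ 12.531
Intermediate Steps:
z(t, Z) = t + 2*Z (z(t, Z) = (Z + t) + Z = t + 2*Z)
-401/z(8, -20) = -401/(8 + 2*(-20)) = -401/(8 - 40) = -401/(-32) = -401*(-1/32) = 401/32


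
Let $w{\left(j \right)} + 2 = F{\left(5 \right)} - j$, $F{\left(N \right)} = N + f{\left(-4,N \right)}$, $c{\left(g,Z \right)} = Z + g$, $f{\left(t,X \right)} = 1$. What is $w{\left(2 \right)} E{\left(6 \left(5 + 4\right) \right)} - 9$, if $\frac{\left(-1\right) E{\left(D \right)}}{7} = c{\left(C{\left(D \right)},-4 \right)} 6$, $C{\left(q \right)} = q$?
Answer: $-4209$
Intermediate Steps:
$E{\left(D \right)} = 168 - 42 D$ ($E{\left(D \right)} = - 7 \left(-4 + D\right) 6 = - 7 \left(-24 + 6 D\right) = 168 - 42 D$)
$F{\left(N \right)} = 1 + N$ ($F{\left(N \right)} = N + 1 = 1 + N$)
$w{\left(j \right)} = 4 - j$ ($w{\left(j \right)} = -2 - \left(-6 + j\right) = 4 - j$)
$w{\left(2 \right)} E{\left(6 \left(5 + 4\right) \right)} - 9 = \left(4 - 2\right) \left(168 - 42 \cdot 6 \left(5 + 4\right)\right) - 9 = \left(4 - 2\right) \left(168 - 42 \cdot 6 \cdot 9\right) - 9 = 2 \left(168 - 2268\right) - 9 = 2 \left(-2100\right) - 9 = -4200 - 9 = -4209$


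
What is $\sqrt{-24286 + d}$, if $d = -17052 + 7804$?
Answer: $27 i \sqrt{46} \approx 183.12 i$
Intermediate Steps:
$d = -9248$
$\sqrt{-24286 + d} = \sqrt{-24286 - 9248} = \sqrt{-33534} = 27 i \sqrt{46}$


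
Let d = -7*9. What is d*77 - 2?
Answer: -4853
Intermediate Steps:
d = -63
d*77 - 2 = -63*77 - 2 = -4851 - 2 = -4853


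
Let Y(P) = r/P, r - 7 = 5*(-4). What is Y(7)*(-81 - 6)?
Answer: 1131/7 ≈ 161.57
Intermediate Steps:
r = -13 (r = 7 + 5*(-4) = 7 - 20 = -13)
Y(P) = -13/P
Y(7)*(-81 - 6) = (-13/7)*(-81 - 6) = -13*⅐*(-87) = -13/7*(-87) = 1131/7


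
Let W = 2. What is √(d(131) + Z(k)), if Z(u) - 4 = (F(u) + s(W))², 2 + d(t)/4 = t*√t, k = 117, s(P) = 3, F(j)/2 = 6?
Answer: √(221 + 524*√131) ≈ 78.857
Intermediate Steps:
F(j) = 12 (F(j) = 2*6 = 12)
d(t) = -8 + 4*t^(3/2) (d(t) = -8 + 4*(t*√t) = -8 + 4*t^(3/2))
Z(u) = 229 (Z(u) = 4 + (12 + 3)² = 4 + 15² = 4 + 225 = 229)
√(d(131) + Z(k)) = √((-8 + 4*131^(3/2)) + 229) = √((-8 + 4*(131*√131)) + 229) = √((-8 + 524*√131) + 229) = √(221 + 524*√131)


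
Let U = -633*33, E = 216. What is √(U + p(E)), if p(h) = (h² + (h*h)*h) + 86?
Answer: √10103549 ≈ 3178.6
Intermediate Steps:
p(h) = 86 + h² + h³ (p(h) = (h² + h²*h) + 86 = (h² + h³) + 86 = 86 + h² + h³)
U = -20889
√(U + p(E)) = √(-20889 + (86 + 216² + 216³)) = √(-20889 + (86 + 46656 + 10077696)) = √(-20889 + 10124438) = √10103549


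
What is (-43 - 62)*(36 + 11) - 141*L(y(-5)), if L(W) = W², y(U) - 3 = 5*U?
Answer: -73179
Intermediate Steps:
y(U) = 3 + 5*U
(-43 - 62)*(36 + 11) - 141*L(y(-5)) = (-43 - 62)*(36 + 11) - 141*(3 + 5*(-5))² = -105*47 - 141*(3 - 25)² = -4935 - 141*(-22)² = -4935 - 141*484 = -4935 - 68244 = -73179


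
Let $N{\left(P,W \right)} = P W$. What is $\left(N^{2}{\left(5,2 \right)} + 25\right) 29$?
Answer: $3625$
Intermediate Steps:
$\left(N^{2}{\left(5,2 \right)} + 25\right) 29 = \left(\left(5 \cdot 2\right)^{2} + 25\right) 29 = \left(10^{2} + 25\right) 29 = \left(100 + 25\right) 29 = 125 \cdot 29 = 3625$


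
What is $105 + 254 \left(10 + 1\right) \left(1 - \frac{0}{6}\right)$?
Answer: $2899$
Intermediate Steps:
$105 + 254 \left(10 + 1\right) \left(1 - \frac{0}{6}\right) = 105 + 254 \cdot 11 \left(1 - 0 \cdot \frac{1}{6}\right) = 105 + 254 \cdot 11 \left(1 - 0\right) = 105 + 254 \cdot 11 \left(1 + 0\right) = 105 + 254 \cdot 11 \cdot 1 = 105 + 254 \cdot 11 = 105 + 2794 = 2899$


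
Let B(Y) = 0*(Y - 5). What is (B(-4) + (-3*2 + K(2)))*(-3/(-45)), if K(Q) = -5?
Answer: -11/15 ≈ -0.73333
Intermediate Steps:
B(Y) = 0 (B(Y) = 0*(-5 + Y) = 0)
(B(-4) + (-3*2 + K(2)))*(-3/(-45)) = (0 + (-3*2 - 5))*(-3/(-45)) = (0 + (-6 - 5))*(-3*(-1/45)) = (0 - 11)*(1/15) = -11*1/15 = -11/15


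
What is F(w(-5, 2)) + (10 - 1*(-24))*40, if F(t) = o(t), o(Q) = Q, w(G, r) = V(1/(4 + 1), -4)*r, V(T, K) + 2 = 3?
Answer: 1362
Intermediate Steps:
V(T, K) = 1 (V(T, K) = -2 + 3 = 1)
w(G, r) = r (w(G, r) = 1*r = r)
F(t) = t
F(w(-5, 2)) + (10 - 1*(-24))*40 = 2 + (10 - 1*(-24))*40 = 2 + (10 + 24)*40 = 2 + 34*40 = 2 + 1360 = 1362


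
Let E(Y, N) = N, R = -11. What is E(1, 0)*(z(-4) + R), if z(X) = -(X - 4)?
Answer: 0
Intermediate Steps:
z(X) = 4 - X (z(X) = -(-4 + X) = 4 - X)
E(1, 0)*(z(-4) + R) = 0*((4 - 1*(-4)) - 11) = 0*((4 + 4) - 11) = 0*(8 - 11) = 0*(-3) = 0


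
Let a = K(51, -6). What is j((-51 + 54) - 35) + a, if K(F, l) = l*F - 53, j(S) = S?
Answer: -391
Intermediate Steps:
K(F, l) = -53 + F*l (K(F, l) = F*l - 53 = -53 + F*l)
a = -359 (a = -53 + 51*(-6) = -53 - 306 = -359)
j((-51 + 54) - 35) + a = ((-51 + 54) - 35) - 359 = (3 - 35) - 359 = -32 - 359 = -391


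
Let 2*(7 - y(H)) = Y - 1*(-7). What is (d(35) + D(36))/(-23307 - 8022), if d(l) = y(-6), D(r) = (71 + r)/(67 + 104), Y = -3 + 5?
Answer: -1069/10714518 ≈ -9.9771e-5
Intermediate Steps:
Y = 2
y(H) = 5/2 (y(H) = 7 - (2 - 1*(-7))/2 = 7 - (2 + 7)/2 = 7 - 1/2*9 = 7 - 9/2 = 5/2)
D(r) = 71/171 + r/171 (D(r) = (71 + r)/171 = (71 + r)*(1/171) = 71/171 + r/171)
d(l) = 5/2
(d(35) + D(36))/(-23307 - 8022) = (5/2 + (71/171 + (1/171)*36))/(-23307 - 8022) = (5/2 + (71/171 + 4/19))/(-31329) = (5/2 + 107/171)*(-1/31329) = (1069/342)*(-1/31329) = -1069/10714518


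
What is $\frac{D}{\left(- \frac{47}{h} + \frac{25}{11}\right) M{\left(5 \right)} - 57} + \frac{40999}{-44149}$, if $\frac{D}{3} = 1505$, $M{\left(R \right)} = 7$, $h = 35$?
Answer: $- \frac{1582450664}{17514539} \approx -90.351$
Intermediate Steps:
$D = 4515$ ($D = 3 \cdot 1505 = 4515$)
$\frac{D}{\left(- \frac{47}{h} + \frac{25}{11}\right) M{\left(5 \right)} - 57} + \frac{40999}{-44149} = \frac{4515}{\left(- \frac{47}{35} + \frac{25}{11}\right) 7 - 57} + \frac{40999}{-44149} = \frac{4515}{\left(\left(-47\right) \frac{1}{35} + 25 \cdot \frac{1}{11}\right) 7 - 57} + 40999 \left(- \frac{1}{44149}\right) = \frac{4515}{\left(- \frac{47}{35} + \frac{25}{11}\right) 7 - 57} - \frac{5857}{6307} = \frac{4515}{\frac{358}{385} \cdot 7 - 57} - \frac{5857}{6307} = \frac{4515}{\frac{358}{55} - 57} - \frac{5857}{6307} = \frac{4515}{- \frac{2777}{55}} - \frac{5857}{6307} = 4515 \left(- \frac{55}{2777}\right) - \frac{5857}{6307} = - \frac{248325}{2777} - \frac{5857}{6307} = - \frac{1582450664}{17514539}$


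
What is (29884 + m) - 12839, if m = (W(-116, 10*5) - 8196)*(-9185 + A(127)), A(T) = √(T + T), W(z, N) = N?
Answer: 74838055 - 8146*√254 ≈ 7.4708e+7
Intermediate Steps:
A(T) = √2*√T (A(T) = √(2*T) = √2*√T)
m = 74821010 - 8146*√254 (m = (10*5 - 8196)*(-9185 + √2*√127) = (50 - 8196)*(-9185 + √254) = -8146*(-9185 + √254) = 74821010 - 8146*√254 ≈ 7.4691e+7)
(29884 + m) - 12839 = (29884 + (74821010 - 8146*√254)) - 12839 = (74850894 - 8146*√254) - 12839 = 74838055 - 8146*√254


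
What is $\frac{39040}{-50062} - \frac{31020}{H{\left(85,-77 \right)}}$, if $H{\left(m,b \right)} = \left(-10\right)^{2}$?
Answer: $- \frac{38920681}{125155} \approx -310.98$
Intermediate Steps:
$H{\left(m,b \right)} = 100$
$\frac{39040}{-50062} - \frac{31020}{H{\left(85,-77 \right)}} = \frac{39040}{-50062} - \frac{31020}{100} = 39040 \left(- \frac{1}{50062}\right) - \frac{1551}{5} = - \frac{19520}{25031} - \frac{1551}{5} = - \frac{38920681}{125155}$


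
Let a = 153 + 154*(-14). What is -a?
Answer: 2003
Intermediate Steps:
a = -2003 (a = 153 - 2156 = -2003)
-a = -1*(-2003) = 2003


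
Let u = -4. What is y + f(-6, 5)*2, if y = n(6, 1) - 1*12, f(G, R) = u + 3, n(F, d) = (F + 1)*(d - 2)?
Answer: -21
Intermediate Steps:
n(F, d) = (1 + F)*(-2 + d)
f(G, R) = -1 (f(G, R) = -4 + 3 = -1)
y = -19 (y = (-2 + 1 - 2*6 + 6*1) - 1*12 = (-2 + 1 - 12 + 6) - 12 = -7 - 12 = -19)
y + f(-6, 5)*2 = -19 - 1*2 = -19 - 2 = -21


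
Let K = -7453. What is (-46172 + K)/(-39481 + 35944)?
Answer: 17875/1179 ≈ 15.161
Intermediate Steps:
(-46172 + K)/(-39481 + 35944) = (-46172 - 7453)/(-39481 + 35944) = -53625/(-3537) = -53625*(-1/3537) = 17875/1179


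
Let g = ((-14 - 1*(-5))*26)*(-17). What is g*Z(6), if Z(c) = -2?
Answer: -7956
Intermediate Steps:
g = 3978 (g = ((-14 + 5)*26)*(-17) = -9*26*(-17) = -234*(-17) = 3978)
g*Z(6) = 3978*(-2) = -7956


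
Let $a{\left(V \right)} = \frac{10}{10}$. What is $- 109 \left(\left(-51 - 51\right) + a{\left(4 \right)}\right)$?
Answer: $11009$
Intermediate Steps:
$a{\left(V \right)} = 1$ ($a{\left(V \right)} = 10 \cdot \frac{1}{10} = 1$)
$- 109 \left(\left(-51 - 51\right) + a{\left(4 \right)}\right) = - 109 \left(\left(-51 - 51\right) + 1\right) = - 109 \left(-102 + 1\right) = \left(-109\right) \left(-101\right) = 11009$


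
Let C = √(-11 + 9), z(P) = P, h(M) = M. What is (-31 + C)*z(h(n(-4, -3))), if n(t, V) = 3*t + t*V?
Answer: 0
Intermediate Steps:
n(t, V) = 3*t + V*t
C = I*√2 (C = √(-2) = I*√2 ≈ 1.4142*I)
(-31 + C)*z(h(n(-4, -3))) = (-31 + I*√2)*(-4*(3 - 3)) = (-31 + I*√2)*(-4*0) = (-31 + I*√2)*0 = 0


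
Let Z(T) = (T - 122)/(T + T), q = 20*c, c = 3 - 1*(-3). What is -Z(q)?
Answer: 1/120 ≈ 0.0083333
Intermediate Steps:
c = 6 (c = 3 + 3 = 6)
q = 120 (q = 20*6 = 120)
Z(T) = (-122 + T)/(2*T) (Z(T) = (-122 + T)/((2*T)) = (-122 + T)*(1/(2*T)) = (-122 + T)/(2*T))
-Z(q) = -(-122 + 120)/(2*120) = -(-2)/(2*120) = -1*(-1/120) = 1/120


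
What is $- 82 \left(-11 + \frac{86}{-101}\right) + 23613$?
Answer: $\frac{2483067}{101} \approx 24585.0$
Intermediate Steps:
$- 82 \left(-11 + \frac{86}{-101}\right) + 23613 = - 82 \left(-11 + 86 \left(- \frac{1}{101}\right)\right) + 23613 = - 82 \left(-11 - \frac{86}{101}\right) + 23613 = \left(-82\right) \left(- \frac{1197}{101}\right) + 23613 = \frac{98154}{101} + 23613 = \frac{2483067}{101}$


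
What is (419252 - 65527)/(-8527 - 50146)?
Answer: -353725/58673 ≈ -6.0288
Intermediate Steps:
(419252 - 65527)/(-8527 - 50146) = 353725/(-58673) = 353725*(-1/58673) = -353725/58673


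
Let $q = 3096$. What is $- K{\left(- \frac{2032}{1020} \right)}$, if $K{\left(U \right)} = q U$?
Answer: $\frac{524256}{85} \approx 6167.7$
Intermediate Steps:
$K{\left(U \right)} = 3096 U$
$- K{\left(- \frac{2032}{1020} \right)} = - 3096 \left(- \frac{2032}{1020}\right) = - 3096 \left(\left(-2032\right) \frac{1}{1020}\right) = - \frac{3096 \left(-508\right)}{255} = \left(-1\right) \left(- \frac{524256}{85}\right) = \frac{524256}{85}$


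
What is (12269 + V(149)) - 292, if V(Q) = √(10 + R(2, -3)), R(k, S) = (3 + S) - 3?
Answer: 11977 + √7 ≈ 11980.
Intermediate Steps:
R(k, S) = S
V(Q) = √7 (V(Q) = √(10 - 3) = √7)
(12269 + V(149)) - 292 = (12269 + √7) - 292 = 11977 + √7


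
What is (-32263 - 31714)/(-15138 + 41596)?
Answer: -63977/26458 ≈ -2.4181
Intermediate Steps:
(-32263 - 31714)/(-15138 + 41596) = -63977/26458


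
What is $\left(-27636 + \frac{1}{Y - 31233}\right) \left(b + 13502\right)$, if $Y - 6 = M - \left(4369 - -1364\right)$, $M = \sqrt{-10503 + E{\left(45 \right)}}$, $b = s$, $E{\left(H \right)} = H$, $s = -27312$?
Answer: $\frac{12413287742157640}{32525049} + \frac{6905 i \sqrt{1162}}{227675343} \approx 3.8165 \cdot 10^{8} + 0.0010338 i$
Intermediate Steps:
$b = -27312$
$M = 3 i \sqrt{1162}$ ($M = \sqrt{-10503 + 45} = \sqrt{-10458} = 3 i \sqrt{1162} \approx 102.26 i$)
$Y = -5727 + 3 i \sqrt{1162}$ ($Y = 6 - \left(4369 + 1364 - 3 i \sqrt{1162}\right) = 6 + \left(3 i \sqrt{1162} - \left(4369 + 1364\right)\right) = 6 + \left(3 i \sqrt{1162} - 5733\right) = 6 - \left(5733 - 3 i \sqrt{1162}\right) = -5727 + 3 i \sqrt{1162} \approx -5727.0 + 102.26 i$)
$\left(-27636 + \frac{1}{Y - 31233}\right) \left(b + 13502\right) = \left(-27636 + \frac{1}{\left(-5727 + 3 i \sqrt{1162}\right) - 31233}\right) \left(-27312 + 13502\right) = \left(-27636 + \frac{1}{-36960 + 3 i \sqrt{1162}}\right) \left(-13810\right) = 381653160 - \frac{13810}{-36960 + 3 i \sqrt{1162}}$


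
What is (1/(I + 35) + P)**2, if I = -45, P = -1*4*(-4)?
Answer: 25281/100 ≈ 252.81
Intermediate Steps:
P = 16 (P = -4*(-4) = 16)
(1/(I + 35) + P)**2 = (1/(-45 + 35) + 16)**2 = (1/(-10) + 16)**2 = (-1/10 + 16)**2 = (159/10)**2 = 25281/100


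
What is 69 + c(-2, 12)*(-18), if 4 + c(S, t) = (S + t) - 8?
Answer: 105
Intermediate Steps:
c(S, t) = -12 + S + t (c(S, t) = -4 + ((S + t) - 8) = -4 + (-8 + S + t) = -12 + S + t)
69 + c(-2, 12)*(-18) = 69 + (-12 - 2 + 12)*(-18) = 69 - 2*(-18) = 69 + 36 = 105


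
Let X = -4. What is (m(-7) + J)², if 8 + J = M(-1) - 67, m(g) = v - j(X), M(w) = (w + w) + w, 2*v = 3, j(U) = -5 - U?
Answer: 22801/4 ≈ 5700.3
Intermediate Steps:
v = 3/2 (v = (½)*3 = 3/2 ≈ 1.5000)
M(w) = 3*w (M(w) = 2*w + w = 3*w)
m(g) = 5/2 (m(g) = 3/2 - (-5 - 1*(-4)) = 3/2 - (-5 + 4) = 3/2 - 1*(-1) = 3/2 + 1 = 5/2)
J = -78 (J = -8 + (3*(-1) - 67) = -8 + (-3 - 67) = -8 - 70 = -78)
(m(-7) + J)² = (5/2 - 78)² = (-151/2)² = 22801/4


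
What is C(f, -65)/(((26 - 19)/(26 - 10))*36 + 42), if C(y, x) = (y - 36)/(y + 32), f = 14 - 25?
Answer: -188/4851 ≈ -0.038755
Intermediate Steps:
f = -11
C(y, x) = (-36 + y)/(32 + y)
C(f, -65)/(((26 - 19)/(26 - 10))*36 + 42) = ((-36 - 11)/(32 - 11))/(((26 - 19)/(26 - 10))*36 + 42) = (-47/21)/((7/16)*36 + 42) = ((1/21)*(-47))/((7*(1/16))*36 + 42) = -47/(21*((7/16)*36 + 42)) = -47/(21*(63/4 + 42)) = -47/(21*231/4) = -47/21*4/231 = -188/4851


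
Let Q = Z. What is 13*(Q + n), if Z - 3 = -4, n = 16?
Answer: 195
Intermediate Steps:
Z = -1 (Z = 3 - 4 = -1)
Q = -1
13*(Q + n) = 13*(-1 + 16) = 13*15 = 195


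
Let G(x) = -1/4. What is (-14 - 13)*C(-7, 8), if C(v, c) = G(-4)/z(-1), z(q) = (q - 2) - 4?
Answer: -27/28 ≈ -0.96429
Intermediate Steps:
z(q) = -6 + q (z(q) = (-2 + q) - 4 = -6 + q)
G(x) = -¼ (G(x) = -1*¼ = -¼)
C(v, c) = 1/28 (C(v, c) = -1/(4*(-6 - 1)) = -¼/(-7) = -¼*(-⅐) = 1/28)
(-14 - 13)*C(-7, 8) = (-14 - 13)*(1/28) = -27*1/28 = -27/28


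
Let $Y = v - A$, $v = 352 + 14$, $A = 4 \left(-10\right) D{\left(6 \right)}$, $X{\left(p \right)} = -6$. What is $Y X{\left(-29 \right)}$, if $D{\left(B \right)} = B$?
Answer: $-3636$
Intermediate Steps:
$A = -240$ ($A = 4 \left(-10\right) 6 = \left(-40\right) 6 = -240$)
$v = 366$
$Y = 606$ ($Y = 366 - -240 = 366 + 240 = 606$)
$Y X{\left(-29 \right)} = 606 \left(-6\right) = -3636$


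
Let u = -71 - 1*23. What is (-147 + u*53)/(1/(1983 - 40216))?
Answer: 196097057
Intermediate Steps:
u = -94 (u = -71 - 23 = -94)
(-147 + u*53)/(1/(1983 - 40216)) = (-147 - 94*53)/(1/(1983 - 40216)) = (-147 - 4982)/(1/(-38233)) = -5129/(-1/38233) = -5129*(-38233) = 196097057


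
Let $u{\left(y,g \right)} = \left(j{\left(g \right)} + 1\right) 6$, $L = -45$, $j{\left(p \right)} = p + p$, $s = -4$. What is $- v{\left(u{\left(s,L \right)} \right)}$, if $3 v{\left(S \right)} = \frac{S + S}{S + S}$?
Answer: $- \frac{1}{3} \approx -0.33333$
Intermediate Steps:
$j{\left(p \right)} = 2 p$
$u{\left(y,g \right)} = 6 + 12 g$ ($u{\left(y,g \right)} = \left(2 g + 1\right) 6 = \left(1 + 2 g\right) 6 = 6 + 12 g$)
$v{\left(S \right)} = \frac{1}{3}$ ($v{\left(S \right)} = \frac{\left(S + S\right) \frac{1}{S + S}}{3} = \frac{2 S \frac{1}{2 S}}{3} = \frac{1}{3} \cdot 1 = \frac{1}{3}$)
$- v{\left(u{\left(s,L \right)} \right)} = \left(-1\right) \frac{1}{3} = - \frac{1}{3}$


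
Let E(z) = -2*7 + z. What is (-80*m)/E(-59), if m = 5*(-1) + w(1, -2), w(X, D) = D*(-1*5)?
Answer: 400/73 ≈ 5.4795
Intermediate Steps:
E(z) = -14 + z
w(X, D) = -5*D (w(X, D) = D*(-5) = -5*D)
m = 5 (m = 5*(-1) - 5*(-2) = -5 + 10 = 5)
(-80*m)/E(-59) = (-80*5)/(-14 - 59) = -400/(-73) = -400*(-1/73) = 400/73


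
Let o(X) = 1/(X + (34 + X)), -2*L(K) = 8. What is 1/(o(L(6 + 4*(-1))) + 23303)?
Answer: 26/605879 ≈ 4.2913e-5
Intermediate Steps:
L(K) = -4 (L(K) = -½*8 = -4)
o(X) = 1/(34 + 2*X)
1/(o(L(6 + 4*(-1))) + 23303) = 1/(1/(2*(17 - 4)) + 23303) = 1/((½)/13 + 23303) = 1/((½)*(1/13) + 23303) = 1/(1/26 + 23303) = 1/(605879/26) = 26/605879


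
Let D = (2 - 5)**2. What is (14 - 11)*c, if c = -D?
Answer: -27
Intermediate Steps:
D = 9 (D = (-3)**2 = 9)
c = -9 (c = -1*9 = -9)
(14 - 11)*c = (14 - 11)*(-9) = 3*(-9) = -27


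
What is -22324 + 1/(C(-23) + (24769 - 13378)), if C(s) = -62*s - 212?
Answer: -281394019/12605 ≈ -22324.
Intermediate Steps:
C(s) = -212 - 62*s
-22324 + 1/(C(-23) + (24769 - 13378)) = -22324 + 1/((-212 - 62*(-23)) + (24769 - 13378)) = -22324 + 1/((-212 + 1426) + 11391) = -22324 + 1/(1214 + 11391) = -22324 + 1/12605 = -281394019/12605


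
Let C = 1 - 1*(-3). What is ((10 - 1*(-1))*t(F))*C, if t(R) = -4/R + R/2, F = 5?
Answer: 374/5 ≈ 74.800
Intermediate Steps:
t(R) = R/2 - 4/R (t(R) = -4/R + R*(½) = -4/R + R/2 = R/2 - 4/R)
C = 4 (C = 1 + 3 = 4)
((10 - 1*(-1))*t(F))*C = ((10 - 1*(-1))*((½)*5 - 4/5))*4 = ((10 + 1)*(5/2 - 4*⅕))*4 = (11*(5/2 - ⅘))*4 = (11*(17/10))*4 = (187/10)*4 = 374/5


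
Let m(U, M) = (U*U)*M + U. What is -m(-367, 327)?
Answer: -44042936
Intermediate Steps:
m(U, M) = U + M*U² (m(U, M) = U²*M + U = M*U² + U = U + M*U²)
-m(-367, 327) = -(-367)*(1 + 327*(-367)) = -(-367)*(1 - 120009) = -(-367)*(-120008) = -1*44042936 = -44042936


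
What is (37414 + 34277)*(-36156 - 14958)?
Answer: -3664413774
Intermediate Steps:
(37414 + 34277)*(-36156 - 14958) = 71691*(-51114) = -3664413774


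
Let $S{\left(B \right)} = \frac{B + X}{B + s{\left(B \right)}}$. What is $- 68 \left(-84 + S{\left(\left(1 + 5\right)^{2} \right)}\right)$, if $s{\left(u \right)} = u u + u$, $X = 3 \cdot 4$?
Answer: $\frac{325448}{57} \approx 5709.6$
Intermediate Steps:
$X = 12$
$s{\left(u \right)} = u + u^{2}$ ($s{\left(u \right)} = u^{2} + u = u + u^{2}$)
$S{\left(B \right)} = \frac{12 + B}{B + B \left(1 + B\right)}$ ($S{\left(B \right)} = \frac{B + 12}{B + B \left(1 + B\right)} = \frac{12 + B}{B + B \left(1 + B\right)}$)
$- 68 \left(-84 + S{\left(\left(1 + 5\right)^{2} \right)}\right) = - 68 \left(-84 + \frac{12 + \left(1 + 5\right)^{2}}{\left(1 + 5\right)^{2} \left(2 + \left(1 + 5\right)^{2}\right)}\right) = - 68 \left(-84 + \frac{12 + 6^{2}}{6^{2} \left(2 + 6^{2}\right)}\right) = - 68 \left(-84 + \frac{12 + 36}{36 \left(2 + 36\right)}\right) = - 68 \left(-84 + \frac{1}{36} \cdot \frac{1}{38} \cdot 48\right) = - 68 \left(-84 + \frac{2}{57}\right) = \left(-68\right) \left(- \frac{4786}{57}\right) = \frac{325448}{57}$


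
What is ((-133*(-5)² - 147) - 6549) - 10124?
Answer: -20145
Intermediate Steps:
((-133*(-5)² - 147) - 6549) - 10124 = ((-133*25 - 147) - 6549) - 10124 = ((-3325 - 147) - 6549) - 10124 = (-3472 - 6549) - 10124 = -10021 - 10124 = -20145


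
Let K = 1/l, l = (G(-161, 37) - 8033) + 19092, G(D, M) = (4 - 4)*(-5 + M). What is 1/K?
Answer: 11059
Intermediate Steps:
G(D, M) = 0 (G(D, M) = 0*(-5 + M) = 0)
l = 11059 (l = (0 - 8033) + 19092 = -8033 + 19092 = 11059)
K = 1/11059 ≈ 9.0424e-5
1/K = 1/(1/11059) = 11059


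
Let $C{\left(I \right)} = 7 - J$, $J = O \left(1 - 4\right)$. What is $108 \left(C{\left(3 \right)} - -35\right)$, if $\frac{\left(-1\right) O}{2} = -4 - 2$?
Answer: $8424$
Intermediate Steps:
$O = 12$ ($O = - 2 \left(-4 - 2\right) = \left(-2\right) \left(-6\right) = 12$)
$J = -36$ ($J = 12 \left(1 - 4\right) = 12 \left(-3\right) = -36$)
$C{\left(I \right)} = 43$ ($C{\left(I \right)} = 7 - -36 = 7 + 36 = 43$)
$108 \left(C{\left(3 \right)} - -35\right) = 108 \left(43 - -35\right) = 108 \left(43 + \left(-43 + 78\right)\right) = 108 \left(43 + 35\right) = 108 \cdot 78 = 8424$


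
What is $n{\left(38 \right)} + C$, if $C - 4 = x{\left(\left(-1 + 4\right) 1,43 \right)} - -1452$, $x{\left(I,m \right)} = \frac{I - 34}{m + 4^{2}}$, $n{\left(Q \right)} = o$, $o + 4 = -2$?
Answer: $\frac{85519}{59} \approx 1449.5$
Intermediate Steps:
$o = -6$ ($o = -4 - 2 = -6$)
$n{\left(Q \right)} = -6$
$x{\left(I,m \right)} = \frac{-34 + I}{16 + m}$ ($x{\left(I,m \right)} = \frac{-34 + I}{m + 16} = \frac{-34 + I}{16 + m}$)
$C = \frac{85873}{59}$ ($C = 4 + \left(\frac{-34 + \left(-1 + 4\right) 1}{16 + 43} - -1452\right) = 4 + \left(\frac{-34 + 3 \cdot 1}{59} + 1452\right) = 4 + \left(\frac{-34 + 3}{59} + 1452\right) = 4 + \left(\frac{1}{59} \left(-31\right) + 1452\right) = 4 + \left(- \frac{31}{59} + 1452\right) = 4 + \frac{85637}{59} = \frac{85873}{59} \approx 1455.5$)
$n{\left(38 \right)} + C = -6 + \frac{85873}{59} = \frac{85519}{59}$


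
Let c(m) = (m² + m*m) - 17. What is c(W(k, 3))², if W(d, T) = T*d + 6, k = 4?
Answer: 398161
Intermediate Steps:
W(d, T) = 6 + T*d
c(m) = -17 + 2*m² (c(m) = (m² + m²) - 17 = 2*m² - 17 = -17 + 2*m²)
c(W(k, 3))² = (-17 + 2*(6 + 3*4)²)² = (-17 + 2*(6 + 12)²)² = (-17 + 2*18²)² = (-17 + 2*324)² = (-17 + 648)² = 631² = 398161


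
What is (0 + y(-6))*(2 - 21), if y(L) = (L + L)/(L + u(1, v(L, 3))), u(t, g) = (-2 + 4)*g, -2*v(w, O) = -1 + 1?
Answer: -38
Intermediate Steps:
v(w, O) = 0 (v(w, O) = -(-1 + 1)/2 = -½*0 = 0)
u(t, g) = 2*g
y(L) = 2 (y(L) = (L + L)/(L + 2*0) = (2*L)/(L + 0) = (2*L)/L = 2)
(0 + y(-6))*(2 - 21) = (0 + 2)*(2 - 21) = 2*(-19) = -38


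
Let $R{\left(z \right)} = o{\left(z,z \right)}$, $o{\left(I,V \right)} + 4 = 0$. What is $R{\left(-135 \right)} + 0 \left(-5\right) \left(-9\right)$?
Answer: $-4$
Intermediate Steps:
$o{\left(I,V \right)} = -4$ ($o{\left(I,V \right)} = -4 + 0 = -4$)
$R{\left(z \right)} = -4$
$R{\left(-135 \right)} + 0 \left(-5\right) \left(-9\right) = -4 + 0 \left(-5\right) \left(-9\right) = -4 + 0 \left(-9\right) = -4 + 0 = -4$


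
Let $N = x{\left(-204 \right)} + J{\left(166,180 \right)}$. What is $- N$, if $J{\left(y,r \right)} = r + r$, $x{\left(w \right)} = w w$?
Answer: $-41976$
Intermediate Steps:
$x{\left(w \right)} = w^{2}$
$J{\left(y,r \right)} = 2 r$
$N = 41976$ ($N = \left(-204\right)^{2} + 2 \cdot 180 = 41616 + 360 = 41976$)
$- N = \left(-1\right) 41976 = -41976$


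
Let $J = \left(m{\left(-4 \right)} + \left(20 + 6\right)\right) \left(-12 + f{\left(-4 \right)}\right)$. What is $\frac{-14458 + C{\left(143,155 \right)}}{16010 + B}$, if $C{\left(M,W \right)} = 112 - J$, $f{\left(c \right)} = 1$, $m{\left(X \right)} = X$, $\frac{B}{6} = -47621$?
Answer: $\frac{3526}{67429} \approx 0.052292$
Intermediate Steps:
$B = -285726$ ($B = 6 \left(-47621\right) = -285726$)
$J = -242$ ($J = \left(-4 + \left(20 + 6\right)\right) \left(-12 + 1\right) = \left(-4 + 26\right) \left(-11\right) = 22 \left(-11\right) = -242$)
$C{\left(M,W \right)} = 354$ ($C{\left(M,W \right)} = 112 - -242 = 112 + 242 = 354$)
$\frac{-14458 + C{\left(143,155 \right)}}{16010 + B} = \frac{-14458 + 354}{16010 - 285726} = - \frac{14104}{-269716} = \left(-14104\right) \left(- \frac{1}{269716}\right) = \frac{3526}{67429}$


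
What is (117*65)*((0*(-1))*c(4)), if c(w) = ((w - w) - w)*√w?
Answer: 0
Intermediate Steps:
c(w) = -w^(3/2) (c(w) = (0 - w)*√w = (-w)*√w = -w^(3/2))
(117*65)*((0*(-1))*c(4)) = (117*65)*((0*(-1))*(-4^(3/2))) = 7605*(0*(-1*8)) = 7605*(0*(-8)) = 7605*0 = 0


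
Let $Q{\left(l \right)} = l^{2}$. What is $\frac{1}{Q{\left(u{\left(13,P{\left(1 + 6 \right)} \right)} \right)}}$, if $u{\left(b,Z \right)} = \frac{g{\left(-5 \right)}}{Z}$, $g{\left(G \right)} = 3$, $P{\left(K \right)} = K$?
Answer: $\frac{49}{9} \approx 5.4444$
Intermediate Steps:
$u{\left(b,Z \right)} = \frac{3}{Z}$
$\frac{1}{Q{\left(u{\left(13,P{\left(1 + 6 \right)} \right)} \right)}} = \frac{1}{\left(\frac{3}{1 + 6}\right)^{2}} = \frac{1}{\left(\frac{3}{7}\right)^{2}} = \frac{1}{\frac{9}{49}} = \frac{49}{9}$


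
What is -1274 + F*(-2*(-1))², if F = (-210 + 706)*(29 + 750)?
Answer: 1544262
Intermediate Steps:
F = 386384 (F = 496*779 = 386384)
-1274 + F*(-2*(-1))² = -1274 + 386384*(-2*(-1))² = -1274 + 386384*2² = -1274 + 386384*4 = -1274 + 1545536 = 1544262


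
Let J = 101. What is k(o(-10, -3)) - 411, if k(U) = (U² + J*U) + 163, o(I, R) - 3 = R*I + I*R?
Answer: 10084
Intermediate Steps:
o(I, R) = 3 + 2*I*R (o(I, R) = 3 + (R*I + I*R) = 3 + (I*R + I*R) = 3 + 2*I*R)
k(U) = 163 + U² + 101*U (k(U) = (U² + 101*U) + 163 = 163 + U² + 101*U)
k(o(-10, -3)) - 411 = (163 + (3 + 2*(-10)*(-3))² + 101*(3 + 2*(-10)*(-3))) - 411 = (163 + (3 + 60)² + 101*(3 + 60)) - 411 = (163 + 63² + 101*63) - 411 = (163 + 3969 + 6363) - 411 = 10495 - 411 = 10084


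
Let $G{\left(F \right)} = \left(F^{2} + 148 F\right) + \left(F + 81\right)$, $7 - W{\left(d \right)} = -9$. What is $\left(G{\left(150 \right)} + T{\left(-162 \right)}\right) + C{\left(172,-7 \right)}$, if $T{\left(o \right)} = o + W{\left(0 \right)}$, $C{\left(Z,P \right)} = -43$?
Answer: $44742$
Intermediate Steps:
$W{\left(d \right)} = 16$ ($W{\left(d \right)} = 7 - -9 = 7 + 9 = 16$)
$T{\left(o \right)} = 16 + o$ ($T{\left(o \right)} = o + 16 = 16 + o$)
$G{\left(F \right)} = 81 + F^{2} + 149 F$ ($G{\left(F \right)} = \left(F^{2} + 148 F\right) + \left(81 + F\right) = 81 + F^{2} + 149 F$)
$\left(G{\left(150 \right)} + T{\left(-162 \right)}\right) + C{\left(172,-7 \right)} = \left(\left(81 + 150^{2} + 149 \cdot 150\right) + \left(16 - 162\right)\right) - 43 = \left(\left(81 + 22500 + 22350\right) - 146\right) - 43 = \left(44931 - 146\right) - 43 = 44785 - 43 = 44742$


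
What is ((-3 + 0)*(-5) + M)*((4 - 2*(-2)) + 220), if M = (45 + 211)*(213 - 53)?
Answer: 9342300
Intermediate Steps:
M = 40960 (M = 256*160 = 40960)
((-3 + 0)*(-5) + M)*((4 - 2*(-2)) + 220) = ((-3 + 0)*(-5) + 40960)*((4 - 2*(-2)) + 220) = (-3*(-5) + 40960)*((4 + 4) + 220) = (15 + 40960)*(8 + 220) = 40975*228 = 9342300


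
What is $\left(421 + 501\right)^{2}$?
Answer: $850084$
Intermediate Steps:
$\left(421 + 501\right)^{2} = 922^{2} = 850084$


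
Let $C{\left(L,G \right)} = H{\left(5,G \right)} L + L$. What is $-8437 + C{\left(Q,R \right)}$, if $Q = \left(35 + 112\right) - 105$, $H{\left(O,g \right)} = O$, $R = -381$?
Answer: $-8185$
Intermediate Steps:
$Q = 42$ ($Q = 147 - 105 = 42$)
$C{\left(L,G \right)} = 6 L$ ($C{\left(L,G \right)} = 5 L + L = 6 L$)
$-8437 + C{\left(Q,R \right)} = -8437 + 6 \cdot 42 = -8437 + 252 = -8185$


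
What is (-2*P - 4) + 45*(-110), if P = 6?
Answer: -4966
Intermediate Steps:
(-2*P - 4) + 45*(-110) = (-2*6 - 4) + 45*(-110) = (-12 - 4) - 4950 = -16 - 4950 = -4966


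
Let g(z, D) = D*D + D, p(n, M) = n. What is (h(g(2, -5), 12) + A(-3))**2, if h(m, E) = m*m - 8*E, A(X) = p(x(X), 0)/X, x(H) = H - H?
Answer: 92416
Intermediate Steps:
x(H) = 0
A(X) = 0 (A(X) = 0/X = 0)
g(z, D) = D + D**2 (g(z, D) = D**2 + D = D + D**2)
h(m, E) = m**2 - 8*E
(h(g(2, -5), 12) + A(-3))**2 = (((-5*(1 - 5))**2 - 8*12) + 0)**2 = (((-5*(-4))**2 - 96) + 0)**2 = ((20**2 - 96) + 0)**2 = ((400 - 96) + 0)**2 = (304 + 0)**2 = 304**2 = 92416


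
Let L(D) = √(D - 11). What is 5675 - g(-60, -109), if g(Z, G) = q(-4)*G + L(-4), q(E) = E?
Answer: 5239 - I*√15 ≈ 5239.0 - 3.873*I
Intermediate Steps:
L(D) = √(-11 + D)
g(Z, G) = -4*G + I*√15 (g(Z, G) = -4*G + √(-11 - 4) = -4*G + √(-15) = -4*G + I*√15)
5675 - g(-60, -109) = 5675 - (-4*(-109) + I*√15) = 5675 - (436 + I*√15) = 5675 + (-436 - I*√15) = 5239 - I*√15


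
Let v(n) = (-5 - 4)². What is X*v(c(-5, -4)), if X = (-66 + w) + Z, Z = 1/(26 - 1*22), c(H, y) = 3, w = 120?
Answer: 17577/4 ≈ 4394.3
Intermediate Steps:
v(n) = 81 (v(n) = (-9)² = 81)
Z = ¼ (Z = 1/(26 - 22) = 1/4 = ¼ ≈ 0.25000)
X = 217/4 (X = (-66 + 120) + ¼ = 54 + ¼ = 217/4 ≈ 54.250)
X*v(c(-5, -4)) = (217/4)*81 = 17577/4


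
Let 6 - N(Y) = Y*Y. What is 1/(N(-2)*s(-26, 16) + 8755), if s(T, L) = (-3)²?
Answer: 1/8773 ≈ 0.00011399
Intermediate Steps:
N(Y) = 6 - Y² (N(Y) = 6 - Y*Y = 6 - Y²)
s(T, L) = 9
1/(N(-2)*s(-26, 16) + 8755) = 1/((6 - 1*(-2)²)*9 + 8755) = 1/((6 - 1*4)*9 + 8755) = 1/((6 - 4)*9 + 8755) = 1/(2*9 + 8755) = 1/(18 + 8755) = 1/8773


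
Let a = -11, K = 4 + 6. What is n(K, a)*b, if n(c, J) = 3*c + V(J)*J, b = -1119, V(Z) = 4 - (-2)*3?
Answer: 89520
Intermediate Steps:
V(Z) = 10 (V(Z) = 4 - 1*(-6) = 4 + 6 = 10)
K = 10
n(c, J) = 3*c + 10*J
n(K, a)*b = (3*10 + 10*(-11))*(-1119) = (30 - 110)*(-1119) = -80*(-1119) = 89520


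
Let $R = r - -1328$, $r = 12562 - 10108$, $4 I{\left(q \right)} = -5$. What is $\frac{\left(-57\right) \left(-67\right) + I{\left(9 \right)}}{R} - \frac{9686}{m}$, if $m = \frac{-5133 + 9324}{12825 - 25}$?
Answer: $- \frac{1875517541639}{63401448} \approx -29582.0$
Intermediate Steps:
$I{\left(q \right)} = - \frac{5}{4}$ ($I{\left(q \right)} = \frac{1}{4} \left(-5\right) = - \frac{5}{4}$)
$m = \frac{4191}{12800} \approx 0.32742$
$r = 2454$ ($r = 12562 - 10108 = 2454$)
$R = 3782$ ($R = 2454 - -1328 = 2454 + 1328 = 3782$)
$\frac{\left(-57\right) \left(-67\right) + I{\left(9 \right)}}{R} - \frac{9686}{m} = \frac{\left(-57\right) \left(-67\right) - \frac{5}{4}}{3782} - \frac{9686}{\frac{4191}{12800}} = \left(3819 - \frac{5}{4}\right) \frac{1}{3782} - \frac{123980800}{4191} = \frac{15271}{4} \cdot \frac{1}{3782} - \frac{123980800}{4191} = \frac{15271}{15128} - \frac{123980800}{4191} = - \frac{1875517541639}{63401448}$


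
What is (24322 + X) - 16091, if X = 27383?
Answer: 35614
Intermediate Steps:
(24322 + X) - 16091 = (24322 + 27383) - 16091 = 51705 - 16091 = 35614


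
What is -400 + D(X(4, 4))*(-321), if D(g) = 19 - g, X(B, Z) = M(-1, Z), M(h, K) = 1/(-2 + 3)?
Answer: -6178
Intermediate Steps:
M(h, K) = 1 (M(h, K) = 1/1 = 1)
X(B, Z) = 1
-400 + D(X(4, 4))*(-321) = -400 + (19 - 1*1)*(-321) = -400 + (19 - 1)*(-321) = -400 + 18*(-321) = -400 - 5778 = -6178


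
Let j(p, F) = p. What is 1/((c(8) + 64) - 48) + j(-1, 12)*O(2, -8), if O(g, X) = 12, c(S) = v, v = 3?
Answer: -227/19 ≈ -11.947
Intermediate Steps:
c(S) = 3
1/((c(8) + 64) - 48) + j(-1, 12)*O(2, -8) = 1/((3 + 64) - 48) - 1*12 = 1/(67 - 48) - 12 = 1/19 - 12 = -227/19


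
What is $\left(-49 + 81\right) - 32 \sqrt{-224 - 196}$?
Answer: $32 - 64 i \sqrt{105} \approx 32.0 - 655.8 i$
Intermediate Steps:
$\left(-49 + 81\right) - 32 \sqrt{-224 - 196} = 32 - 32 \sqrt{-420} = 32 - 32 \cdot 2 i \sqrt{105} = 32 - 64 i \sqrt{105}$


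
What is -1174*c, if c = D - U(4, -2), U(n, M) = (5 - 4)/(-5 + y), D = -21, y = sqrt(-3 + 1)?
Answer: 659788/27 - 1174*I*sqrt(2)/27 ≈ 24437.0 - 61.492*I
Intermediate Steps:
y = I*sqrt(2) (y = sqrt(-2) = I*sqrt(2) ≈ 1.4142*I)
U(n, M) = 1/(-5 + I*sqrt(2)) (U(n, M) = (5 - 4)/(-5 + I*sqrt(2)) = 1/(-5 + I*sqrt(2)))
c = -562/27 + I*sqrt(2)/27 (c = -21 - (-5/27 - I*sqrt(2)/27) = -21 + (5/27 + I*sqrt(2)/27) = -562/27 + I*sqrt(2)/27 ≈ -20.815 + 0.052378*I)
-1174*c = -1174*(-562/27 + I*sqrt(2)/27) = 659788/27 - 1174*I*sqrt(2)/27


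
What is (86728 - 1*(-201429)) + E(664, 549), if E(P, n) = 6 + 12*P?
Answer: 296131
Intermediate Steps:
(86728 - 1*(-201429)) + E(664, 549) = (86728 - 1*(-201429)) + (6 + 12*664) = (86728 + 201429) + (6 + 7968) = 288157 + 7974 = 296131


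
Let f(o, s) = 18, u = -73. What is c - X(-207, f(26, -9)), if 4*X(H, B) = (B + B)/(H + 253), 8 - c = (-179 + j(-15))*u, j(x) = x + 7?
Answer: -627587/46 ≈ -13643.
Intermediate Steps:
j(x) = 7 + x
c = -13643 (c = 8 - (-179 + (7 - 15))*(-73) = 8 - (-179 - 8)*(-73) = 8 - (-187)*(-73) = 8 - 1*13651 = 8 - 13651 = -13643)
X(H, B) = B/(2*(253 + H)) (X(H, B) = ((B + B)/(H + 253))/4 = ((2*B)/(253 + H))/4 = (2*B/(253 + H))/4 = B/(2*(253 + H)))
c - X(-207, f(26, -9)) = -13643 - 18/(2*(253 - 207)) = -13643 - 18/(2*46) = -13643 - 1*9/46 = -13643 - 9/46 = -627587/46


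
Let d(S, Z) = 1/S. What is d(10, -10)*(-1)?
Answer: -⅒ ≈ -0.10000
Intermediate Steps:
d(10, -10)*(-1) = -1/10 = (⅒)*(-1) = -⅒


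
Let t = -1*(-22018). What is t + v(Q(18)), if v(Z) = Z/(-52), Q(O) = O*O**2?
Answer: 284776/13 ≈ 21906.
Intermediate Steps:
Q(O) = O**3
v(Z) = -Z/52 (v(Z) = Z*(-1/52) = -Z/52)
t = 22018
t + v(Q(18)) = 22018 - 1/52*18**3 = 22018 - 1/52*5832 = 22018 - 1458/13 = 284776/13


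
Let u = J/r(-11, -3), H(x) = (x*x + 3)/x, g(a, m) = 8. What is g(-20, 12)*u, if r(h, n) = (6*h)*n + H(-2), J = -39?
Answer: -624/389 ≈ -1.6041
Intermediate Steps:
H(x) = (3 + x**2)/x (H(x) = (x**2 + 3)/x = (3 + x**2)/x)
r(h, n) = -7/2 + 6*h*n (r(h, n) = (6*h)*n + (-2 + 3/(-2)) = 6*h*n + (-2 + 3*(-1/2)) = 6*h*n + (-2 - 3/2) = 6*h*n - 7/2 = -7/2 + 6*h*n)
u = -78/389 (u = -39/(-7/2 + 6*(-11)*(-3)) = -39/(-7/2 + 198) = -39/389/2 = -39*2/389 = -78/389 ≈ -0.20051)
g(-20, 12)*u = 8*(-78/389) = -624/389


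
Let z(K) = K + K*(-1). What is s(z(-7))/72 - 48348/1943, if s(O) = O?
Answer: -48348/1943 ≈ -24.883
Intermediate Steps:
z(K) = 0 (z(K) = K - K = 0)
s(z(-7))/72 - 48348/1943 = 0/72 - 48348/1943 = 0*(1/72) - 48348*1/1943 = 0 - 48348/1943 = -48348/1943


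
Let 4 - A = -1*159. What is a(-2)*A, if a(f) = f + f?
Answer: -652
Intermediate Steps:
a(f) = 2*f
A = 163 (A = 4 - (-1)*159 = 4 - 1*(-159) = 4 + 159 = 163)
a(-2)*A = (2*(-2))*163 = -4*163 = -652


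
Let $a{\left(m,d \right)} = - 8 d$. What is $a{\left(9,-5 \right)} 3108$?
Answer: $124320$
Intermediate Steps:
$a{\left(9,-5 \right)} 3108 = \left(-8\right) \left(-5\right) 3108 = 40 \cdot 3108 = 124320$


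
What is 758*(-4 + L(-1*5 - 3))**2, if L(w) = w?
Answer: 109152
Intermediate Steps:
758*(-4 + L(-1*5 - 3))**2 = 758*(-4 + (-1*5 - 3))**2 = 758*(-4 + (-5 - 3))**2 = 758*(-4 - 8)**2 = 758*(-12)**2 = 758*144 = 109152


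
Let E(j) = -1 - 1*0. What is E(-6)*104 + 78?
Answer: -26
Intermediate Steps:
E(j) = -1 (E(j) = -1 + 0 = -1)
E(-6)*104 + 78 = -1*104 + 78 = -104 + 78 = -26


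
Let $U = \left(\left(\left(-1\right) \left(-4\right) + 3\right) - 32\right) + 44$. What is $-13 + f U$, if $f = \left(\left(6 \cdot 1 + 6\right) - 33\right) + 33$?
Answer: $215$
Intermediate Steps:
$f = 12$ ($f = \left(\left(6 + 6\right) - 33\right) + 33 = \left(12 - 33\right) + 33 = -21 + 33 = 12$)
$U = 19$ ($U = \left(\left(4 + 3\right) - 32\right) + 44 = \left(7 - 32\right) + 44 = -25 + 44 = 19$)
$-13 + f U = -13 + 12 \cdot 19 = -13 + 228 = 215$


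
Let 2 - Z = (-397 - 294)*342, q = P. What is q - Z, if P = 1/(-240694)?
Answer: -56881768857/240694 ≈ -2.3632e+5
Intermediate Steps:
P = -1/240694 ≈ -4.1547e-6
q = -1/240694 ≈ -4.1547e-6
Z = 236324 (Z = 2 - (-397 - 294)*342 = 2 - (-691)*342 = 2 - 1*(-236322) = 2 + 236322 = 236324)
q - Z = -1/240694 - 1*236324 = -1/240694 - 236324 = -56881768857/240694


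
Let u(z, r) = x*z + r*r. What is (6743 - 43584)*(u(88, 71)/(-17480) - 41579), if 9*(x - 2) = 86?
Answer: 12683508571139/8280 ≈ 1.5318e+9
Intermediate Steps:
x = 104/9 (x = 2 + (1/9)*86 = 2 + 86/9 = 104/9 ≈ 11.556)
u(z, r) = r**2 + 104*z/9 (u(z, r) = 104*z/9 + r*r = 104*z/9 + r**2 = r**2 + 104*z/9)
(6743 - 43584)*(u(88, 71)/(-17480) - 41579) = (6743 - 43584)*((71**2 + (104/9)*88)/(-17480) - 41579) = -36841*((5041 + 9152/9)*(-1/17480) - 41579) = -36841*((54521/9)*(-1/17480) - 41579) = -36841*(-54521/157320 - 41579) = -36841*(-6541262801/157320) = 12683508571139/8280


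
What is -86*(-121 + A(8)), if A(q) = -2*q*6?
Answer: 18662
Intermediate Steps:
A(q) = -12*q
-86*(-121 + A(8)) = -86*(-121 - 12*8) = -86*(-121 - 96) = -86*(-217) = 18662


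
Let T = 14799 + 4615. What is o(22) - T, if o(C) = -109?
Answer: -19523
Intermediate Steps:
T = 19414
o(22) - T = -109 - 1*19414 = -109 - 19414 = -19523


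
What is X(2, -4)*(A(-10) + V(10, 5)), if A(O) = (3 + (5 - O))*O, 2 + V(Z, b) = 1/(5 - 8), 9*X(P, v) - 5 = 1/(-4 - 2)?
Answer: -15863/162 ≈ -97.920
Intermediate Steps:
X(P, v) = 29/54 (X(P, v) = 5/9 + 1/(9*(-4 - 2)) = 5/9 + (⅑)/(-6) = 5/9 + (⅑)*(-⅙) = 5/9 - 1/54 = 29/54)
V(Z, b) = -7/3 (V(Z, b) = -2 + 1/(5 - 8) = -2 + 1/(-3) = -2 - ⅓ = -7/3)
A(O) = O*(8 - O) (A(O) = (8 - O)*O = O*(8 - O))
X(2, -4)*(A(-10) + V(10, 5)) = 29*(-10*(8 - 1*(-10)) - 7/3)/54 = 29*(-10*(8 + 10) - 7/3)/54 = 29*(-10*18 - 7/3)/54 = 29*(-180 - 7/3)/54 = (29/54)*(-547/3) = -15863/162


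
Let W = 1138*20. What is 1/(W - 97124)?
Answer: -1/74364 ≈ -1.3447e-5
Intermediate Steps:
W = 22760
1/(W - 97124) = 1/(22760 - 97124) = 1/(-74364) = -1/74364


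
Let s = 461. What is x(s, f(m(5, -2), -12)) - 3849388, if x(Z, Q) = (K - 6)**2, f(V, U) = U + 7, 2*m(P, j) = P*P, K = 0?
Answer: -3849352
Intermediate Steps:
m(P, j) = P**2/2 (m(P, j) = (P*P)/2 = P**2/2)
f(V, U) = 7 + U
x(Z, Q) = 36 (x(Z, Q) = (0 - 6)**2 = (-6)**2 = 36)
x(s, f(m(5, -2), -12)) - 3849388 = 36 - 3849388 = -3849352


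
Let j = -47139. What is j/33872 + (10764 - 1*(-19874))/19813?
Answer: 103805329/671105936 ≈ 0.15468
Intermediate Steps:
j/33872 + (10764 - 1*(-19874))/19813 = -47139/33872 + (10764 - 1*(-19874))/19813 = -47139*1/33872 + (10764 + 19874)*(1/19813) = -47139/33872 + 30638*(1/19813) = -47139/33872 + 30638/19813 = 103805329/671105936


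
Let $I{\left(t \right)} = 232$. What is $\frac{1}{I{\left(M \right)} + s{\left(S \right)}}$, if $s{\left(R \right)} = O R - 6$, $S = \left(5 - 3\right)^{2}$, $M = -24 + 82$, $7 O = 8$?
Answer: $\frac{7}{1614} \approx 0.0043371$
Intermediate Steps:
$O = \frac{8}{7}$ ($O = \frac{1}{7} \cdot 8 = \frac{8}{7} \approx 1.1429$)
$M = 58$
$S = 4$ ($S = 2^{2} = 4$)
$s{\left(R \right)} = -6 + \frac{8 R}{7}$ ($s{\left(R \right)} = \frac{8 R}{7} - 6 = -6 + \frac{8 R}{7}$)
$\frac{1}{I{\left(M \right)} + s{\left(S \right)}} = \frac{1}{232 + \left(-6 + \frac{8}{7} \cdot 4\right)} = \frac{1}{232 + \left(-6 + \frac{32}{7}\right)} = \frac{1}{232 - \frac{10}{7}} = \frac{1}{\frac{1614}{7}} = \frac{7}{1614}$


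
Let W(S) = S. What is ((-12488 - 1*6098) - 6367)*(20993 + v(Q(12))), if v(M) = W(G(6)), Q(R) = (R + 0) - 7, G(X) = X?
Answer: -523988047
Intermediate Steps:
Q(R) = -7 + R (Q(R) = R - 7 = -7 + R)
v(M) = 6
((-12488 - 1*6098) - 6367)*(20993 + v(Q(12))) = ((-12488 - 1*6098) - 6367)*(20993 + 6) = ((-12488 - 6098) - 6367)*20999 = (-18586 - 6367)*20999 = -24953*20999 = -523988047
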